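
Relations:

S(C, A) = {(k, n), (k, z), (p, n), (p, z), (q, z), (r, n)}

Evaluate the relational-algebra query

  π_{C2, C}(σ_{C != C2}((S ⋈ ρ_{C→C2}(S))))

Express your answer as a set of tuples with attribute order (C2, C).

{(k, p), (k, q), (k, r), (p, k), (p, q), (p, r), (q, k), (q, p), (r, k), (r, p)}

ρ[C→C2]: schema becomes (C2, A); tuples unchanged.
Natural join on A: {(k, n, k), (k, n, p), (k, n, r), (k, z, k), (k, z, p), (k, z, q), (p, n, k), (p, n, p), (p, n, r), (p, z, k), (p, z, p), (p, z, q), (q, z, k), (q, z, p), (q, z, q), (r, n, k), (r, n, p), (r, n, r)}
Selection C != C2: {(k, n, p), (k, n, r), (k, z, p), (k, z, q), (p, n, k), (p, n, r), (p, z, k), (p, z, q), (q, z, k), (q, z, p), (r, n, k), (r, n, p)}
Projecting to C2, C (2 duplicate(s) eliminated): {(k, p), (k, q), (k, r), (p, k), (p, q), (p, r), (q, k), (q, p), (r, k), (r, p)}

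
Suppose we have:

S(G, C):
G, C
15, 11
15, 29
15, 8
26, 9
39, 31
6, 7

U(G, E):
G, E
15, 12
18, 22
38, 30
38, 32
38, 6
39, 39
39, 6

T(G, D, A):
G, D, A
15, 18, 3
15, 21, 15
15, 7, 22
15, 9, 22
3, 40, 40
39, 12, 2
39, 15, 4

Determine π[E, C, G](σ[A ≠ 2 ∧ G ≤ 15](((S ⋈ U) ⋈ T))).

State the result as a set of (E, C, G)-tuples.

{(12, 11, 15), (12, 29, 15), (12, 8, 15)}

Natural join on G: {(15, 11, 12), (15, 29, 12), (15, 8, 12), (39, 31, 39), (39, 31, 6)}
Natural join on G: {(15, 11, 12, 18, 3), (15, 11, 12, 21, 15), (15, 11, 12, 7, 22), (15, 11, 12, 9, 22), (15, 29, 12, 18, 3), (15, 29, 12, 21, 15), (15, 29, 12, 7, 22), (15, 29, 12, 9, 22), (15, 8, 12, 18, 3), (15, 8, 12, 21, 15), (15, 8, 12, 7, 22), (15, 8, 12, 9, 22), (39, 31, 39, 12, 2), (39, 31, 39, 15, 4), (39, 31, 6, 12, 2), (39, 31, 6, 15, 4)}
Selection A ≠ 2 ∧ G ≤ 15: {(15, 11, 12, 18, 3), (15, 11, 12, 21, 15), (15, 11, 12, 7, 22), (15, 11, 12, 9, 22), (15, 29, 12, 18, 3), (15, 29, 12, 21, 15), (15, 29, 12, 7, 22), (15, 29, 12, 9, 22), (15, 8, 12, 18, 3), (15, 8, 12, 21, 15), (15, 8, 12, 7, 22), (15, 8, 12, 9, 22)}
π[E, C, G]: project onto (E, C, G) (9 duplicate(s) eliminated) → {(12, 11, 15), (12, 29, 15), (12, 8, 15)}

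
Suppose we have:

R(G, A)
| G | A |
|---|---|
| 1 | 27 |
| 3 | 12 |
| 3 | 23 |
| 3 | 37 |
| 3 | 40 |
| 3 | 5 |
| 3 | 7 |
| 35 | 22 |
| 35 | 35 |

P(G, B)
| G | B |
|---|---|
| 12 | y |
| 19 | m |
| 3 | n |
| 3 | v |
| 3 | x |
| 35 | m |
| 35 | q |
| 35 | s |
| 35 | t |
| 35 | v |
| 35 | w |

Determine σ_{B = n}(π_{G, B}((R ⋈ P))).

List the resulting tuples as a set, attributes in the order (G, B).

R ⋈ P (natural join on G): {(3, 12, n), (3, 12, v), (3, 12, x), (3, 23, n), (3, 23, v), (3, 23, x), (3, 37, n), (3, 37, v), (3, 37, x), (3, 40, n), (3, 40, v), (3, 40, x), (3, 5, n), (3, 5, v), (3, 5, x), (3, 7, n), (3, 7, v), (3, 7, x), (35, 22, m), (35, 22, q), (35, 22, s), (35, 22, t), (35, 22, v), (35, 22, w), (35, 35, m), (35, 35, q), (35, 35, s), (35, 35, t), (35, 35, v), (35, 35, w)}
π[G, B]: project onto (G, B) (21 duplicate(s) eliminated) → {(3, n), (3, v), (3, x), (35, m), (35, q), (35, s), (35, t), (35, v), (35, w)}
Apply σ_{B = n}; surviving tuples: {(3, n)}

{(3, n)}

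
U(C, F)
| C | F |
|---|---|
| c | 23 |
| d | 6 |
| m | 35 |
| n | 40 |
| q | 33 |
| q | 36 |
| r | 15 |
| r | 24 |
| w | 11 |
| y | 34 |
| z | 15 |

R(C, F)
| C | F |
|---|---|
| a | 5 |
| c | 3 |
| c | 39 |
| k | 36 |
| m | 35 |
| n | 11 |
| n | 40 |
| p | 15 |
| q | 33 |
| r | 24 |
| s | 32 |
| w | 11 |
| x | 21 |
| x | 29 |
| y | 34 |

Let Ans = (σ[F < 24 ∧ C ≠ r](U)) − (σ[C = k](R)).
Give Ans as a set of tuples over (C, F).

{(c, 23), (d, 6), (w, 11), (z, 15)}

Apply σ_{F < 24 ∧ C ≠ r}; surviving tuples: {(c, 23), (d, 6), (w, 11), (z, 15)}
Apply σ_{C = k}; surviving tuples: {(k, 36)}
Taking the difference: {(c, 23), (d, 6), (w, 11), (z, 15)}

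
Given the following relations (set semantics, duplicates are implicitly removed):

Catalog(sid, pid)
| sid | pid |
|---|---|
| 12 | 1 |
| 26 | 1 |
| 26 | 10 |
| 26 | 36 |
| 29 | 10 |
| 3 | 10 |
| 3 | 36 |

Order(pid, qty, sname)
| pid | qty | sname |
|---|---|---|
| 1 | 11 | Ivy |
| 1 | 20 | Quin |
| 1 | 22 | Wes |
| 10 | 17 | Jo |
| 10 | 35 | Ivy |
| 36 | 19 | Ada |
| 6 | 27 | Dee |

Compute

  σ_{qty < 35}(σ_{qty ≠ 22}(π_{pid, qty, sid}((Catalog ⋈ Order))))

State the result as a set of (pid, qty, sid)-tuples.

Joining Catalog and Order on pid yields {(12, 1, 11, Ivy), (12, 1, 20, Quin), (12, 1, 22, Wes), (26, 1, 11, Ivy), (26, 1, 20, Quin), (26, 1, 22, Wes), (26, 10, 17, Jo), (26, 10, 35, Ivy), (26, 36, 19, Ada), (29, 10, 17, Jo), (29, 10, 35, Ivy), (3, 10, 17, Jo), (3, 10, 35, Ivy), (3, 36, 19, Ada)}.
Projecting to pid, qty, sid: {(1, 11, 12), (1, 11, 26), (1, 20, 12), (1, 20, 26), (1, 22, 12), (1, 22, 26), (10, 17, 26), (10, 17, 29), (10, 17, 3), (10, 35, 26), (10, 35, 29), (10, 35, 3), (36, 19, 26), (36, 19, 3)}
Apply σ_{qty ≠ 22}; surviving tuples: {(1, 11, 12), (1, 11, 26), (1, 20, 12), (1, 20, 26), (10, 17, 26), (10, 17, 29), (10, 17, 3), (10, 35, 26), (10, 35, 29), (10, 35, 3), (36, 19, 26), (36, 19, 3)}
Apply σ_{qty < 35}; surviving tuples: {(1, 11, 12), (1, 11, 26), (1, 20, 12), (1, 20, 26), (10, 17, 26), (10, 17, 29), (10, 17, 3), (36, 19, 26), (36, 19, 3)}

{(1, 11, 12), (1, 11, 26), (1, 20, 12), (1, 20, 26), (10, 17, 26), (10, 17, 29), (10, 17, 3), (36, 19, 26), (36, 19, 3)}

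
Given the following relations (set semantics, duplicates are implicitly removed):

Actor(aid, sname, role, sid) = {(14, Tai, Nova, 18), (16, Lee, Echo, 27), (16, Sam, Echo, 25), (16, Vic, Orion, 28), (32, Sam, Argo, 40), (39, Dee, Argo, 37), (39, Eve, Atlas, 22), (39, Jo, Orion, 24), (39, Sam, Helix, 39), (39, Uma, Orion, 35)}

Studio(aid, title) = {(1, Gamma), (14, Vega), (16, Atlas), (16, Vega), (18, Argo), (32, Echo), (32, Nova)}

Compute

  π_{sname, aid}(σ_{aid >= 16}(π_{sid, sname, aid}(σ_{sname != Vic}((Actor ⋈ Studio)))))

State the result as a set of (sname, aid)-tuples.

{(Lee, 16), (Sam, 16), (Sam, 32)}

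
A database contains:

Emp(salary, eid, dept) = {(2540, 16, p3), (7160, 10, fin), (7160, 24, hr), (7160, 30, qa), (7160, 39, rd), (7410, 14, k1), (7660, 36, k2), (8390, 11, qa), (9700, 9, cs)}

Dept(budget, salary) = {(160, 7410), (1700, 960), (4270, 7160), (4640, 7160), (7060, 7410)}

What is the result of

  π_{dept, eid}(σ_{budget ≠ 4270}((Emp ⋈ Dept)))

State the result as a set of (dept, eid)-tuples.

{(fin, 10), (hr, 24), (k1, 14), (qa, 30), (rd, 39)}

Natural join on salary: {(7160, 10, fin, 4270), (7160, 10, fin, 4640), (7160, 24, hr, 4270), (7160, 24, hr, 4640), (7160, 30, qa, 4270), (7160, 30, qa, 4640), (7160, 39, rd, 4270), (7160, 39, rd, 4640), (7410, 14, k1, 160), (7410, 14, k1, 7060)}
Apply σ_{budget ≠ 4270}; surviving tuples: {(7160, 10, fin, 4640), (7160, 24, hr, 4640), (7160, 30, qa, 4640), (7160, 39, rd, 4640), (7410, 14, k1, 160), (7410, 14, k1, 7060)}
Keep only column(s) dept, eid (1 duplicate(s) eliminated): {(fin, 10), (hr, 24), (k1, 14), (qa, 30), (rd, 39)}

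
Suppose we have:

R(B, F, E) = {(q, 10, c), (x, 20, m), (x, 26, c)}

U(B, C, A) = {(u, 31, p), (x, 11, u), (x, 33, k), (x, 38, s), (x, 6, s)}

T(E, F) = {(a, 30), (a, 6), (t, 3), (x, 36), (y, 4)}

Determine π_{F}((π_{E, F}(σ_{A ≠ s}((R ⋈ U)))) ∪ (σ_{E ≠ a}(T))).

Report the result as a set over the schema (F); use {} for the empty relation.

Natural join on B: {(x, 20, m, 11, u), (x, 20, m, 33, k), (x, 20, m, 38, s), (x, 20, m, 6, s), (x, 26, c, 11, u), (x, 26, c, 33, k), (x, 26, c, 38, s), (x, 26, c, 6, s)}
Filtering on A ≠ s leaves {(x, 20, m, 11, u), (x, 20, m, 33, k), (x, 26, c, 11, u), (x, 26, c, 33, k)}.
Projecting to E, F (2 duplicate(s) eliminated): {(c, 26), (m, 20)}
Filtering on E ≠ a leaves {(t, 3), (x, 36), (y, 4)}.
Union: {(c, 26), (m, 20)} with {(t, 3), (x, 36), (y, 4)} → {(c, 26), (m, 20), (t, 3), (x, 36), (y, 4)}
Projecting to F: {20, 26, 3, 36, 4}

{20, 26, 3, 36, 4}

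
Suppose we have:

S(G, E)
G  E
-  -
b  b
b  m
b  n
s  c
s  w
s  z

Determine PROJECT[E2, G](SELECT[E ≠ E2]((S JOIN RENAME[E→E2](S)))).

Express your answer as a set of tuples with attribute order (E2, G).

{(b, b), (c, s), (m, b), (n, b), (w, s), (z, s)}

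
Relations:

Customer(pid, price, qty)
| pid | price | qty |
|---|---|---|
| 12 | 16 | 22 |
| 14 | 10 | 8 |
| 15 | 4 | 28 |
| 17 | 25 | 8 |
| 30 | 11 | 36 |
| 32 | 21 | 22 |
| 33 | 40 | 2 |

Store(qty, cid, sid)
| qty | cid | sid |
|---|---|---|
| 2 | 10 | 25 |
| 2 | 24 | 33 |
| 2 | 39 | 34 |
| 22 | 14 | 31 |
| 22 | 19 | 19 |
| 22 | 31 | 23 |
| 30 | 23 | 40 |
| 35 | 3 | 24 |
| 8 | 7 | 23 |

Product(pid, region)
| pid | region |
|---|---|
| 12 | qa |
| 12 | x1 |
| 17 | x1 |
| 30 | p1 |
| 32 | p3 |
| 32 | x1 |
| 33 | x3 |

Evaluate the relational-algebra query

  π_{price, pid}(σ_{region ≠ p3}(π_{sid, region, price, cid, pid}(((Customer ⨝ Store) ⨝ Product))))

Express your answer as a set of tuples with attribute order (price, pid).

Joining Customer and Store on qty yields {(12, 16, 22, 14, 31), (12, 16, 22, 19, 19), (12, 16, 22, 31, 23), (14, 10, 8, 7, 23), (17, 25, 8, 7, 23), (32, 21, 22, 14, 31), (32, 21, 22, 19, 19), (32, 21, 22, 31, 23), (33, 40, 2, 10, 25), (33, 40, 2, 24, 33), (33, 40, 2, 39, 34)}.
Joining (Customer ⨝ Store) and Product on pid yields {(12, 16, 22, 14, 31, qa), (12, 16, 22, 14, 31, x1), (12, 16, 22, 19, 19, qa), (12, 16, 22, 19, 19, x1), (12, 16, 22, 31, 23, qa), (12, 16, 22, 31, 23, x1), (17, 25, 8, 7, 23, x1), (32, 21, 22, 14, 31, p3), (32, 21, 22, 14, 31, x1), (32, 21, 22, 19, 19, p3), (32, 21, 22, 19, 19, x1), (32, 21, 22, 31, 23, p3), (32, 21, 22, 31, 23, x1), (33, 40, 2, 10, 25, x3), (33, 40, 2, 24, 33, x3), (33, 40, 2, 39, 34, x3)}.
Keep only column(s) sid, region, price, cid, pid: {(19, p3, 21, 19, 32), (19, qa, 16, 19, 12), (19, x1, 16, 19, 12), (19, x1, 21, 19, 32), (23, p3, 21, 31, 32), (23, qa, 16, 31, 12), (23, x1, 16, 31, 12), (23, x1, 21, 31, 32), (23, x1, 25, 7, 17), (25, x3, 40, 10, 33), (31, p3, 21, 14, 32), (31, qa, 16, 14, 12), (31, x1, 16, 14, 12), (31, x1, 21, 14, 32), (33, x3, 40, 24, 33), (34, x3, 40, 39, 33)}
Selection region ≠ p3: {(19, qa, 16, 19, 12), (19, x1, 16, 19, 12), (19, x1, 21, 19, 32), (23, qa, 16, 31, 12), (23, x1, 16, 31, 12), (23, x1, 21, 31, 32), (23, x1, 25, 7, 17), (25, x3, 40, 10, 33), (31, qa, 16, 14, 12), (31, x1, 16, 14, 12), (31, x1, 21, 14, 32), (33, x3, 40, 24, 33), (34, x3, 40, 39, 33)}
Keep only column(s) price, pid (9 duplicate(s) eliminated): {(16, 12), (21, 32), (25, 17), (40, 33)}

{(16, 12), (21, 32), (25, 17), (40, 33)}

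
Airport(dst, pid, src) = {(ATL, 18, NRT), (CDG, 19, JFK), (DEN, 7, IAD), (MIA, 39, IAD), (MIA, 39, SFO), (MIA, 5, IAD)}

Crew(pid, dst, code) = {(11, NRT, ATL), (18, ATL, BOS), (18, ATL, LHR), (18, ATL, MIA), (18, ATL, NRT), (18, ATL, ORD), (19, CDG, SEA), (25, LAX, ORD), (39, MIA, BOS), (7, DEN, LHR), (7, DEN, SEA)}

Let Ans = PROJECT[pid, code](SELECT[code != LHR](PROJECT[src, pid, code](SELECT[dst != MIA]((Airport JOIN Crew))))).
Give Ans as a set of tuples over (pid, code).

{(18, BOS), (18, MIA), (18, NRT), (18, ORD), (19, SEA), (7, SEA)}

Airport ⋈ Crew (natural join on dst, pid): {(ATL, 18, NRT, BOS), (ATL, 18, NRT, LHR), (ATL, 18, NRT, MIA), (ATL, 18, NRT, NRT), (ATL, 18, NRT, ORD), (CDG, 19, JFK, SEA), (DEN, 7, IAD, LHR), (DEN, 7, IAD, SEA), (MIA, 39, IAD, BOS), (MIA, 39, SFO, BOS)}
Apply σ_{dst != MIA}; surviving tuples: {(ATL, 18, NRT, BOS), (ATL, 18, NRT, LHR), (ATL, 18, NRT, MIA), (ATL, 18, NRT, NRT), (ATL, 18, NRT, ORD), (CDG, 19, JFK, SEA), (DEN, 7, IAD, LHR), (DEN, 7, IAD, SEA)}
π_{src, pid, code} gives {(IAD, 7, LHR), (IAD, 7, SEA), (JFK, 19, SEA), (NRT, 18, BOS), (NRT, 18, LHR), (NRT, 18, MIA), (NRT, 18, NRT), (NRT, 18, ORD)}.
Apply σ_{code != LHR}; surviving tuples: {(IAD, 7, SEA), (JFK, 19, SEA), (NRT, 18, BOS), (NRT, 18, MIA), (NRT, 18, NRT), (NRT, 18, ORD)}
π_{pid, code} gives {(18, BOS), (18, MIA), (18, NRT), (18, ORD), (19, SEA), (7, SEA)}.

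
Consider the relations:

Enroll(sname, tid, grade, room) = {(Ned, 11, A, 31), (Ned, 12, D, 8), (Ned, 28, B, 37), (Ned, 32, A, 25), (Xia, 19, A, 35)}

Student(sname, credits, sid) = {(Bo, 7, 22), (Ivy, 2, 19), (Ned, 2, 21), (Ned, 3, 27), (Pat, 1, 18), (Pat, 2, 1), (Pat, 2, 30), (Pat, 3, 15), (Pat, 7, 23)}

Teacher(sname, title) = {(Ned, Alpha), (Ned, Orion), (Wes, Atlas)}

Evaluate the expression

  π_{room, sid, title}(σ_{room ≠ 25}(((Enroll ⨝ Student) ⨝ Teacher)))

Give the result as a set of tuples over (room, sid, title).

{(31, 21, Alpha), (31, 21, Orion), (31, 27, Alpha), (31, 27, Orion), (37, 21, Alpha), (37, 21, Orion), (37, 27, Alpha), (37, 27, Orion), (8, 21, Alpha), (8, 21, Orion), (8, 27, Alpha), (8, 27, Orion)}

Natural join on sname: {(Ned, 11, A, 31, 2, 21), (Ned, 11, A, 31, 3, 27), (Ned, 12, D, 8, 2, 21), (Ned, 12, D, 8, 3, 27), (Ned, 28, B, 37, 2, 21), (Ned, 28, B, 37, 3, 27), (Ned, 32, A, 25, 2, 21), (Ned, 32, A, 25, 3, 27)}
Natural join on sname: {(Ned, 11, A, 31, 2, 21, Alpha), (Ned, 11, A, 31, 2, 21, Orion), (Ned, 11, A, 31, 3, 27, Alpha), (Ned, 11, A, 31, 3, 27, Orion), (Ned, 12, D, 8, 2, 21, Alpha), (Ned, 12, D, 8, 2, 21, Orion), (Ned, 12, D, 8, 3, 27, Alpha), (Ned, 12, D, 8, 3, 27, Orion), (Ned, 28, B, 37, 2, 21, Alpha), (Ned, 28, B, 37, 2, 21, Orion), (Ned, 28, B, 37, 3, 27, Alpha), (Ned, 28, B, 37, 3, 27, Orion), (Ned, 32, A, 25, 2, 21, Alpha), (Ned, 32, A, 25, 2, 21, Orion), (Ned, 32, A, 25, 3, 27, Alpha), (Ned, 32, A, 25, 3, 27, Orion)}
Apply σ_{room ≠ 25}; surviving tuples: {(Ned, 11, A, 31, 2, 21, Alpha), (Ned, 11, A, 31, 2, 21, Orion), (Ned, 11, A, 31, 3, 27, Alpha), (Ned, 11, A, 31, 3, 27, Orion), (Ned, 12, D, 8, 2, 21, Alpha), (Ned, 12, D, 8, 2, 21, Orion), (Ned, 12, D, 8, 3, 27, Alpha), (Ned, 12, D, 8, 3, 27, Orion), (Ned, 28, B, 37, 2, 21, Alpha), (Ned, 28, B, 37, 2, 21, Orion), (Ned, 28, B, 37, 3, 27, Alpha), (Ned, 28, B, 37, 3, 27, Orion)}
π[room, sid, title]: project onto (room, sid, title) → {(31, 21, Alpha), (31, 21, Orion), (31, 27, Alpha), (31, 27, Orion), (37, 21, Alpha), (37, 21, Orion), (37, 27, Alpha), (37, 27, Orion), (8, 21, Alpha), (8, 21, Orion), (8, 27, Alpha), (8, 27, Orion)}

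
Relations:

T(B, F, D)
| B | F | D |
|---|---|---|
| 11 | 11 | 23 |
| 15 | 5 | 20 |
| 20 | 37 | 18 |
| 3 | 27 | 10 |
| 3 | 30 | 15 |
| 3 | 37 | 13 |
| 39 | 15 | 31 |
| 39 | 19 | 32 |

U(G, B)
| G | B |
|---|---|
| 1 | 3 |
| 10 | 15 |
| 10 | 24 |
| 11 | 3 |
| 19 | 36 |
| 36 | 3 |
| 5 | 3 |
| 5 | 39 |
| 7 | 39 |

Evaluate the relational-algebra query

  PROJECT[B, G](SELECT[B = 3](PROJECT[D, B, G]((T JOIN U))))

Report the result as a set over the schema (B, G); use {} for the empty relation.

{(3, 1), (3, 11), (3, 36), (3, 5)}

Joining T and U on B yields {(15, 5, 20, 10), (3, 27, 10, 1), (3, 27, 10, 11), (3, 27, 10, 36), (3, 27, 10, 5), (3, 30, 15, 1), (3, 30, 15, 11), (3, 30, 15, 36), (3, 30, 15, 5), (3, 37, 13, 1), (3, 37, 13, 11), (3, 37, 13, 36), (3, 37, 13, 5), (39, 15, 31, 5), (39, 15, 31, 7), (39, 19, 32, 5), (39, 19, 32, 7)}.
Keep only column(s) D, B, G: {(10, 3, 1), (10, 3, 11), (10, 3, 36), (10, 3, 5), (13, 3, 1), (13, 3, 11), (13, 3, 36), (13, 3, 5), (15, 3, 1), (15, 3, 11), (15, 3, 36), (15, 3, 5), (20, 15, 10), (31, 39, 5), (31, 39, 7), (32, 39, 5), (32, 39, 7)}
Selection B = 3: {(10, 3, 1), (10, 3, 11), (10, 3, 36), (10, 3, 5), (13, 3, 1), (13, 3, 11), (13, 3, 36), (13, 3, 5), (15, 3, 1), (15, 3, 11), (15, 3, 36), (15, 3, 5)}
Keep only column(s) B, G (8 duplicate(s) eliminated): {(3, 1), (3, 11), (3, 36), (3, 5)}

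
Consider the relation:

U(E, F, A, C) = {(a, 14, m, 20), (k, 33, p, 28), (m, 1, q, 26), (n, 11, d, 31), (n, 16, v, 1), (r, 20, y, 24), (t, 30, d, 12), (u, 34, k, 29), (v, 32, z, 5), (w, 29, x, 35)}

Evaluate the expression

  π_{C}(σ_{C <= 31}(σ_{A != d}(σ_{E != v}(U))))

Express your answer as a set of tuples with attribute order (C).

{1, 20, 24, 26, 28, 29}

Selection E != v: {(a, 14, m, 20), (k, 33, p, 28), (m, 1, q, 26), (n, 11, d, 31), (n, 16, v, 1), (r, 20, y, 24), (t, 30, d, 12), (u, 34, k, 29), (w, 29, x, 35)}
Selection A != d: {(a, 14, m, 20), (k, 33, p, 28), (m, 1, q, 26), (n, 16, v, 1), (r, 20, y, 24), (u, 34, k, 29), (w, 29, x, 35)}
Selection C <= 31: {(a, 14, m, 20), (k, 33, p, 28), (m, 1, q, 26), (n, 16, v, 1), (r, 20, y, 24), (u, 34, k, 29)}
π[C]: project onto (C) → {1, 20, 24, 26, 28, 29}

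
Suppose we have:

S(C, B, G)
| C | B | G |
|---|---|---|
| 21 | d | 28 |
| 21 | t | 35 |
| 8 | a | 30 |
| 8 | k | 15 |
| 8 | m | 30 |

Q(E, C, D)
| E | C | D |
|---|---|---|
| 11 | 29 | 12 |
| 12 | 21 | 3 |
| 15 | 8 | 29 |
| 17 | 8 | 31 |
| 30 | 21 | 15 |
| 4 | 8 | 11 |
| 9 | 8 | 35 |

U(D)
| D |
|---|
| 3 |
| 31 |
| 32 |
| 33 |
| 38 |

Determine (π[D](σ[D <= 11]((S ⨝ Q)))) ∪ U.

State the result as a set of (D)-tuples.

{11, 3, 31, 32, 33, 38}

Joining S and Q on C yields {(21, d, 28, 12, 3), (21, d, 28, 30, 15), (21, t, 35, 12, 3), (21, t, 35, 30, 15), (8, a, 30, 15, 29), (8, a, 30, 17, 31), (8, a, 30, 4, 11), (8, a, 30, 9, 35), (8, k, 15, 15, 29), (8, k, 15, 17, 31), (8, k, 15, 4, 11), (8, k, 15, 9, 35), (8, m, 30, 15, 29), (8, m, 30, 17, 31), (8, m, 30, 4, 11), (8, m, 30, 9, 35)}.
Filtering on D <= 11 leaves {(21, d, 28, 12, 3), (21, t, 35, 12, 3), (8, a, 30, 4, 11), (8, k, 15, 4, 11), (8, m, 30, 4, 11)}.
π[D]: project onto (D) (3 duplicate(s) eliminated) → {11, 3}
Set union of the two operands is {11, 3, 31, 32, 33, 38}.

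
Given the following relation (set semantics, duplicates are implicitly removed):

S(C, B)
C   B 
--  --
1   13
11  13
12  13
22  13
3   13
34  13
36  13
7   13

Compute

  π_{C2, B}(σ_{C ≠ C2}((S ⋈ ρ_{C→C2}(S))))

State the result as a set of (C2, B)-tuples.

{(1, 13), (11, 13), (12, 13), (22, 13), (3, 13), (34, 13), (36, 13), (7, 13)}

ρ[C→C2]: schema becomes (C2, B); tuples unchanged.
Natural join on B: {(1, 13, 1), (1, 13, 11), (1, 13, 12), (1, 13, 22), (1, 13, 3), (1, 13, 34), (1, 13, 36), (1, 13, 7), (11, 13, 1), (11, 13, 11), (11, 13, 12), (11, 13, 22), (11, 13, 3), (11, 13, 34), (11, 13, 36), (11, 13, 7), (12, 13, 1), (12, 13, 11), (12, 13, 12), (12, 13, 22), (12, 13, 3), (12, 13, 34), (12, 13, 36), (12, 13, 7), (22, 13, 1), (22, 13, 11), (22, 13, 12), (22, 13, 22), (22, 13, 3), (22, 13, 34), (22, 13, 36), (22, 13, 7), (3, 13, 1), (3, 13, 11), (3, 13, 12), (3, 13, 22), (3, 13, 3), (3, 13, 34), (3, 13, 36), (3, 13, 7), (34, 13, 1), (34, 13, 11), (34, 13, 12), (34, 13, 22), (34, 13, 3), (34, 13, 34), (34, 13, 36), (34, 13, 7), (36, 13, 1), (36, 13, 11), (36, 13, 12), (36, 13, 22), (36, 13, 3), (36, 13, 34), (36, 13, 36), (36, 13, 7), (7, 13, 1), (7, 13, 11), (7, 13, 12), (7, 13, 22), (7, 13, 3), (7, 13, 34), (7, 13, 36), (7, 13, 7)}
Selection C ≠ C2: {(1, 13, 11), (1, 13, 12), (1, 13, 22), (1, 13, 3), (1, 13, 34), (1, 13, 36), (1, 13, 7), (11, 13, 1), (11, 13, 12), (11, 13, 22), (11, 13, 3), (11, 13, 34), (11, 13, 36), (11, 13, 7), (12, 13, 1), (12, 13, 11), (12, 13, 22), (12, 13, 3), (12, 13, 34), (12, 13, 36), (12, 13, 7), (22, 13, 1), (22, 13, 11), (22, 13, 12), (22, 13, 3), (22, 13, 34), (22, 13, 36), (22, 13, 7), (3, 13, 1), (3, 13, 11), (3, 13, 12), (3, 13, 22), (3, 13, 34), (3, 13, 36), (3, 13, 7), (34, 13, 1), (34, 13, 11), (34, 13, 12), (34, 13, 22), (34, 13, 3), (34, 13, 36), (34, 13, 7), (36, 13, 1), (36, 13, 11), (36, 13, 12), (36, 13, 22), (36, 13, 3), (36, 13, 34), (36, 13, 7), (7, 13, 1), (7, 13, 11), (7, 13, 12), (7, 13, 22), (7, 13, 3), (7, 13, 34), (7, 13, 36)}
π_{C2, B} gives {(1, 13), (11, 13), (12, 13), (22, 13), (3, 13), (34, 13), (36, 13), (7, 13)} (48 duplicate(s) eliminated).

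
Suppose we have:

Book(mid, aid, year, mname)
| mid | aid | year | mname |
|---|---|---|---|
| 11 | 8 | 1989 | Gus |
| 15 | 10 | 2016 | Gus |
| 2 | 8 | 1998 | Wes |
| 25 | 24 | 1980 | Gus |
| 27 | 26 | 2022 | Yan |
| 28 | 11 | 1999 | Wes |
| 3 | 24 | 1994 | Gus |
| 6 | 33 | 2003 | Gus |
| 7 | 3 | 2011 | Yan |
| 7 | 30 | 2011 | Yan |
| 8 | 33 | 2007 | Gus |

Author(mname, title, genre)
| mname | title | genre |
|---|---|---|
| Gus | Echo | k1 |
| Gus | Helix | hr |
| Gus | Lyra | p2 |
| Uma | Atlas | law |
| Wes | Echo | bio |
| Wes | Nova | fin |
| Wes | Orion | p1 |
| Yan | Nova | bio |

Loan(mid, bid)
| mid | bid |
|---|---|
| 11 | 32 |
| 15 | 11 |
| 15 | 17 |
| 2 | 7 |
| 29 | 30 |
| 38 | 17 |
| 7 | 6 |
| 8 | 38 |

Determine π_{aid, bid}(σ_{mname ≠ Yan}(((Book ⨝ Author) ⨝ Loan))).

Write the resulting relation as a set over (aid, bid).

Book ⋈ Author (natural join on mname): {(11, 8, 1989, Gus, Echo, k1), (11, 8, 1989, Gus, Helix, hr), (11, 8, 1989, Gus, Lyra, p2), (15, 10, 2016, Gus, Echo, k1), (15, 10, 2016, Gus, Helix, hr), (15, 10, 2016, Gus, Lyra, p2), (2, 8, 1998, Wes, Echo, bio), (2, 8, 1998, Wes, Nova, fin), (2, 8, 1998, Wes, Orion, p1), (25, 24, 1980, Gus, Echo, k1), (25, 24, 1980, Gus, Helix, hr), (25, 24, 1980, Gus, Lyra, p2), (27, 26, 2022, Yan, Nova, bio), (28, 11, 1999, Wes, Echo, bio), (28, 11, 1999, Wes, Nova, fin), (28, 11, 1999, Wes, Orion, p1), (3, 24, 1994, Gus, Echo, k1), (3, 24, 1994, Gus, Helix, hr), (3, 24, 1994, Gus, Lyra, p2), (6, 33, 2003, Gus, Echo, k1), (6, 33, 2003, Gus, Helix, hr), (6, 33, 2003, Gus, Lyra, p2), (7, 3, 2011, Yan, Nova, bio), (7, 30, 2011, Yan, Nova, bio), (8, 33, 2007, Gus, Echo, k1), (8, 33, 2007, Gus, Helix, hr), (8, 33, 2007, Gus, Lyra, p2)}
(Book ⨝ Author) ⋈ Loan (natural join on mid): {(11, 8, 1989, Gus, Echo, k1, 32), (11, 8, 1989, Gus, Helix, hr, 32), (11, 8, 1989, Gus, Lyra, p2, 32), (15, 10, 2016, Gus, Echo, k1, 11), (15, 10, 2016, Gus, Echo, k1, 17), (15, 10, 2016, Gus, Helix, hr, 11), (15, 10, 2016, Gus, Helix, hr, 17), (15, 10, 2016, Gus, Lyra, p2, 11), (15, 10, 2016, Gus, Lyra, p2, 17), (2, 8, 1998, Wes, Echo, bio, 7), (2, 8, 1998, Wes, Nova, fin, 7), (2, 8, 1998, Wes, Orion, p1, 7), (7, 3, 2011, Yan, Nova, bio, 6), (7, 30, 2011, Yan, Nova, bio, 6), (8, 33, 2007, Gus, Echo, k1, 38), (8, 33, 2007, Gus, Helix, hr, 38), (8, 33, 2007, Gus, Lyra, p2, 38)}
Selection mname ≠ Yan: {(11, 8, 1989, Gus, Echo, k1, 32), (11, 8, 1989, Gus, Helix, hr, 32), (11, 8, 1989, Gus, Lyra, p2, 32), (15, 10, 2016, Gus, Echo, k1, 11), (15, 10, 2016, Gus, Echo, k1, 17), (15, 10, 2016, Gus, Helix, hr, 11), (15, 10, 2016, Gus, Helix, hr, 17), (15, 10, 2016, Gus, Lyra, p2, 11), (15, 10, 2016, Gus, Lyra, p2, 17), (2, 8, 1998, Wes, Echo, bio, 7), (2, 8, 1998, Wes, Nova, fin, 7), (2, 8, 1998, Wes, Orion, p1, 7), (8, 33, 2007, Gus, Echo, k1, 38), (8, 33, 2007, Gus, Helix, hr, 38), (8, 33, 2007, Gus, Lyra, p2, 38)}
Projecting to aid, bid (10 duplicate(s) eliminated): {(10, 11), (10, 17), (33, 38), (8, 32), (8, 7)}

{(10, 11), (10, 17), (33, 38), (8, 32), (8, 7)}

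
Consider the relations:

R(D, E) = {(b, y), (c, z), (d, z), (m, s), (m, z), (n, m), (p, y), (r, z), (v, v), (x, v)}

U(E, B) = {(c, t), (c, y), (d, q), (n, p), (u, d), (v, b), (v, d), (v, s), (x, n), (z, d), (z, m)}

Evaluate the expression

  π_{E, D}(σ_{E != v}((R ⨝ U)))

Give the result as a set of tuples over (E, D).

{(z, c), (z, d), (z, m), (z, r)}

Natural join on E: {(c, z, d), (c, z, m), (d, z, d), (d, z, m), (m, z, d), (m, z, m), (r, z, d), (r, z, m), (v, v, b), (v, v, d), (v, v, s), (x, v, b), (x, v, d), (x, v, s)}
Filtering on E != v leaves {(c, z, d), (c, z, m), (d, z, d), (d, z, m), (m, z, d), (m, z, m), (r, z, d), (r, z, m)}.
Keep only column(s) E, D (4 duplicate(s) eliminated): {(z, c), (z, d), (z, m), (z, r)}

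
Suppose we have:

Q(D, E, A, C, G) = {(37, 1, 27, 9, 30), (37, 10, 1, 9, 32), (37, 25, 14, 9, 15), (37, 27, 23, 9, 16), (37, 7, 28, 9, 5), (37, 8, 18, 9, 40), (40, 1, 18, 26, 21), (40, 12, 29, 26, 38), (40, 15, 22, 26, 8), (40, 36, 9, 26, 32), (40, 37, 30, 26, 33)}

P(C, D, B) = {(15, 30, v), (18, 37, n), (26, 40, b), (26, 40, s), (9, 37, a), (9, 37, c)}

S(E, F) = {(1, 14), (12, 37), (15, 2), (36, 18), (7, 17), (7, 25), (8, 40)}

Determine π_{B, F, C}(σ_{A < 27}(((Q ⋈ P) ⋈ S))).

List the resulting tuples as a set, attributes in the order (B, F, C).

Natural join on D, C: {(37, 1, 27, 9, 30, a), (37, 1, 27, 9, 30, c), (37, 10, 1, 9, 32, a), (37, 10, 1, 9, 32, c), (37, 25, 14, 9, 15, a), (37, 25, 14, 9, 15, c), (37, 27, 23, 9, 16, a), (37, 27, 23, 9, 16, c), (37, 7, 28, 9, 5, a), (37, 7, 28, 9, 5, c), (37, 8, 18, 9, 40, a), (37, 8, 18, 9, 40, c), (40, 1, 18, 26, 21, b), (40, 1, 18, 26, 21, s), (40, 12, 29, 26, 38, b), (40, 12, 29, 26, 38, s), (40, 15, 22, 26, 8, b), (40, 15, 22, 26, 8, s), (40, 36, 9, 26, 32, b), (40, 36, 9, 26, 32, s), (40, 37, 30, 26, 33, b), (40, 37, 30, 26, 33, s)}
Natural join on E: {(37, 1, 27, 9, 30, a, 14), (37, 1, 27, 9, 30, c, 14), (37, 7, 28, 9, 5, a, 17), (37, 7, 28, 9, 5, a, 25), (37, 7, 28, 9, 5, c, 17), (37, 7, 28, 9, 5, c, 25), (37, 8, 18, 9, 40, a, 40), (37, 8, 18, 9, 40, c, 40), (40, 1, 18, 26, 21, b, 14), (40, 1, 18, 26, 21, s, 14), (40, 12, 29, 26, 38, b, 37), (40, 12, 29, 26, 38, s, 37), (40, 15, 22, 26, 8, b, 2), (40, 15, 22, 26, 8, s, 2), (40, 36, 9, 26, 32, b, 18), (40, 36, 9, 26, 32, s, 18)}
σ[A < 27]: keep tuples satisfying A < 27 → {(37, 8, 18, 9, 40, a, 40), (37, 8, 18, 9, 40, c, 40), (40, 1, 18, 26, 21, b, 14), (40, 1, 18, 26, 21, s, 14), (40, 15, 22, 26, 8, b, 2), (40, 15, 22, 26, 8, s, 2), (40, 36, 9, 26, 32, b, 18), (40, 36, 9, 26, 32, s, 18)}
Keep only column(s) B, F, C: {(a, 40, 9), (b, 14, 26), (b, 18, 26), (b, 2, 26), (c, 40, 9), (s, 14, 26), (s, 18, 26), (s, 2, 26)}

{(a, 40, 9), (b, 14, 26), (b, 18, 26), (b, 2, 26), (c, 40, 9), (s, 14, 26), (s, 18, 26), (s, 2, 26)}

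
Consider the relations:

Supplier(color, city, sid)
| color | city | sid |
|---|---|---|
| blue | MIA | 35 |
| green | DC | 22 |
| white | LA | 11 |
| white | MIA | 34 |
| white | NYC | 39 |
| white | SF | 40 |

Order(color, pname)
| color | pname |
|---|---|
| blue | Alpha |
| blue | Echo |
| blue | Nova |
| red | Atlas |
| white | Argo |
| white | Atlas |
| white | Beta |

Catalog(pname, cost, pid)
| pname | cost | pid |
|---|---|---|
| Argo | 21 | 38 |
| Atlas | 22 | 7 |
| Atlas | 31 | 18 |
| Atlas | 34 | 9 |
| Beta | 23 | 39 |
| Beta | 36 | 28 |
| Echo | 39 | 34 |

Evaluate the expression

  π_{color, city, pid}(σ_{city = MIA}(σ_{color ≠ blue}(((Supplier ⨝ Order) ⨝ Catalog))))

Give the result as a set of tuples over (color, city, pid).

{(white, MIA, 18), (white, MIA, 28), (white, MIA, 38), (white, MIA, 39), (white, MIA, 7), (white, MIA, 9)}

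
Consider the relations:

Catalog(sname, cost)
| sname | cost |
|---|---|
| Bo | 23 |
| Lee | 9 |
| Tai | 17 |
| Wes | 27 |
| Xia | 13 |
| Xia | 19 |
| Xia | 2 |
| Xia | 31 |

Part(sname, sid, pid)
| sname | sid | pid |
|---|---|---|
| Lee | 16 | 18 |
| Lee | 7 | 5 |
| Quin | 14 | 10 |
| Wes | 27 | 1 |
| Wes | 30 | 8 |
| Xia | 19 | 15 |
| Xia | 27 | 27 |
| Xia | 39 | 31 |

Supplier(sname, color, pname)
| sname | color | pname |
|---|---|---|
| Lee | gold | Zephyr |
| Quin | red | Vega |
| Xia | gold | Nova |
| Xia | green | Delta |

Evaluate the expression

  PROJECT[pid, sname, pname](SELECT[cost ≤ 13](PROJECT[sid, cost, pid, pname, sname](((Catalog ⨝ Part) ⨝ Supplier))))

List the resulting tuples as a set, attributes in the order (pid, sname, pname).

{(15, Xia, Delta), (15, Xia, Nova), (18, Lee, Zephyr), (27, Xia, Delta), (27, Xia, Nova), (31, Xia, Delta), (31, Xia, Nova), (5, Lee, Zephyr)}

Joining Catalog and Part on sname yields {(Lee, 9, 16, 18), (Lee, 9, 7, 5), (Wes, 27, 27, 1), (Wes, 27, 30, 8), (Xia, 13, 19, 15), (Xia, 13, 27, 27), (Xia, 13, 39, 31), (Xia, 19, 19, 15), (Xia, 19, 27, 27), (Xia, 19, 39, 31), (Xia, 2, 19, 15), (Xia, 2, 27, 27), (Xia, 2, 39, 31), (Xia, 31, 19, 15), (Xia, 31, 27, 27), (Xia, 31, 39, 31)}.
Joining (Catalog ⨝ Part) and Supplier on sname yields {(Lee, 9, 16, 18, gold, Zephyr), (Lee, 9, 7, 5, gold, Zephyr), (Xia, 13, 19, 15, gold, Nova), (Xia, 13, 19, 15, green, Delta), (Xia, 13, 27, 27, gold, Nova), (Xia, 13, 27, 27, green, Delta), (Xia, 13, 39, 31, gold, Nova), (Xia, 13, 39, 31, green, Delta), (Xia, 19, 19, 15, gold, Nova), (Xia, 19, 19, 15, green, Delta), (Xia, 19, 27, 27, gold, Nova), (Xia, 19, 27, 27, green, Delta), (Xia, 19, 39, 31, gold, Nova), (Xia, 19, 39, 31, green, Delta), (Xia, 2, 19, 15, gold, Nova), (Xia, 2, 19, 15, green, Delta), (Xia, 2, 27, 27, gold, Nova), (Xia, 2, 27, 27, green, Delta), (Xia, 2, 39, 31, gold, Nova), (Xia, 2, 39, 31, green, Delta), (Xia, 31, 19, 15, gold, Nova), (Xia, 31, 19, 15, green, Delta), (Xia, 31, 27, 27, gold, Nova), (Xia, 31, 27, 27, green, Delta), (Xia, 31, 39, 31, gold, Nova), (Xia, 31, 39, 31, green, Delta)}.
π[sid, cost, pid, pname, sname]: project onto (sid, cost, pid, pname, sname) → {(16, 9, 18, Zephyr, Lee), (19, 13, 15, Delta, Xia), (19, 13, 15, Nova, Xia), (19, 19, 15, Delta, Xia), (19, 19, 15, Nova, Xia), (19, 2, 15, Delta, Xia), (19, 2, 15, Nova, Xia), (19, 31, 15, Delta, Xia), (19, 31, 15, Nova, Xia), (27, 13, 27, Delta, Xia), (27, 13, 27, Nova, Xia), (27, 19, 27, Delta, Xia), (27, 19, 27, Nova, Xia), (27, 2, 27, Delta, Xia), (27, 2, 27, Nova, Xia), (27, 31, 27, Delta, Xia), (27, 31, 27, Nova, Xia), (39, 13, 31, Delta, Xia), (39, 13, 31, Nova, Xia), (39, 19, 31, Delta, Xia), (39, 19, 31, Nova, Xia), (39, 2, 31, Delta, Xia), (39, 2, 31, Nova, Xia), (39, 31, 31, Delta, Xia), (39, 31, 31, Nova, Xia), (7, 9, 5, Zephyr, Lee)}
Apply σ_{cost ≤ 13}; surviving tuples: {(16, 9, 18, Zephyr, Lee), (19, 13, 15, Delta, Xia), (19, 13, 15, Nova, Xia), (19, 2, 15, Delta, Xia), (19, 2, 15, Nova, Xia), (27, 13, 27, Delta, Xia), (27, 13, 27, Nova, Xia), (27, 2, 27, Delta, Xia), (27, 2, 27, Nova, Xia), (39, 13, 31, Delta, Xia), (39, 13, 31, Nova, Xia), (39, 2, 31, Delta, Xia), (39, 2, 31, Nova, Xia), (7, 9, 5, Zephyr, Lee)}
π[pid, sname, pname]: project onto (pid, sname, pname) (6 duplicate(s) eliminated) → {(15, Xia, Delta), (15, Xia, Nova), (18, Lee, Zephyr), (27, Xia, Delta), (27, Xia, Nova), (31, Xia, Delta), (31, Xia, Nova), (5, Lee, Zephyr)}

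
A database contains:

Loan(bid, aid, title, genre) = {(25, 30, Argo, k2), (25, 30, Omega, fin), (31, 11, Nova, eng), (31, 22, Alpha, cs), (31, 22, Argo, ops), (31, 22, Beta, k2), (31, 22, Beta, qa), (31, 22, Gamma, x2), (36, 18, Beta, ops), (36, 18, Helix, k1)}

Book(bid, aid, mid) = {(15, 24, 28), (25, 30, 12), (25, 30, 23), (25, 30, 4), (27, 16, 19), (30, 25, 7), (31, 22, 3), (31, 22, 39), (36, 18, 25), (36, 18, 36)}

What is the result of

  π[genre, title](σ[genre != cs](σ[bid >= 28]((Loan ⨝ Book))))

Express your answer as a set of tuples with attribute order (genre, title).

Joining Loan and Book on bid, aid yields {(25, 30, Argo, k2, 12), (25, 30, Argo, k2, 23), (25, 30, Argo, k2, 4), (25, 30, Omega, fin, 12), (25, 30, Omega, fin, 23), (25, 30, Omega, fin, 4), (31, 22, Alpha, cs, 3), (31, 22, Alpha, cs, 39), (31, 22, Argo, ops, 3), (31, 22, Argo, ops, 39), (31, 22, Beta, k2, 3), (31, 22, Beta, k2, 39), (31, 22, Beta, qa, 3), (31, 22, Beta, qa, 39), (31, 22, Gamma, x2, 3), (31, 22, Gamma, x2, 39), (36, 18, Beta, ops, 25), (36, 18, Beta, ops, 36), (36, 18, Helix, k1, 25), (36, 18, Helix, k1, 36)}.
Apply σ_{bid >= 28}; surviving tuples: {(31, 22, Alpha, cs, 3), (31, 22, Alpha, cs, 39), (31, 22, Argo, ops, 3), (31, 22, Argo, ops, 39), (31, 22, Beta, k2, 3), (31, 22, Beta, k2, 39), (31, 22, Beta, qa, 3), (31, 22, Beta, qa, 39), (31, 22, Gamma, x2, 3), (31, 22, Gamma, x2, 39), (36, 18, Beta, ops, 25), (36, 18, Beta, ops, 36), (36, 18, Helix, k1, 25), (36, 18, Helix, k1, 36)}
Apply σ_{genre != cs}; surviving tuples: {(31, 22, Argo, ops, 3), (31, 22, Argo, ops, 39), (31, 22, Beta, k2, 3), (31, 22, Beta, k2, 39), (31, 22, Beta, qa, 3), (31, 22, Beta, qa, 39), (31, 22, Gamma, x2, 3), (31, 22, Gamma, x2, 39), (36, 18, Beta, ops, 25), (36, 18, Beta, ops, 36), (36, 18, Helix, k1, 25), (36, 18, Helix, k1, 36)}
Projecting to genre, title (6 duplicate(s) eliminated): {(k1, Helix), (k2, Beta), (ops, Argo), (ops, Beta), (qa, Beta), (x2, Gamma)}

{(k1, Helix), (k2, Beta), (ops, Argo), (ops, Beta), (qa, Beta), (x2, Gamma)}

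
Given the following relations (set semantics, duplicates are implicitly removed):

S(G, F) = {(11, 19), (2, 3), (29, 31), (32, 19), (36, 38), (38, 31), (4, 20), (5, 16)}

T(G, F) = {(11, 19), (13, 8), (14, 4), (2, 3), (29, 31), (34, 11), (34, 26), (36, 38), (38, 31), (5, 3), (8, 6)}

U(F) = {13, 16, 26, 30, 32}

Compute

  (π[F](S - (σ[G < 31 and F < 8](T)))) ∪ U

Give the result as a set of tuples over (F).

Filtering on G < 31 and F < 8 leaves {(14, 4), (2, 3), (5, 3), (8, 6)}.
Taking the difference: {(11, 19), (29, 31), (32, 19), (36, 38), (38, 31), (4, 20), (5, 16)}
Keep only column(s) F (2 duplicate(s) eliminated): {16, 19, 20, 31, 38}
Taking the union: {13, 16, 19, 20, 26, 30, 31, 32, 38}

{13, 16, 19, 20, 26, 30, 31, 32, 38}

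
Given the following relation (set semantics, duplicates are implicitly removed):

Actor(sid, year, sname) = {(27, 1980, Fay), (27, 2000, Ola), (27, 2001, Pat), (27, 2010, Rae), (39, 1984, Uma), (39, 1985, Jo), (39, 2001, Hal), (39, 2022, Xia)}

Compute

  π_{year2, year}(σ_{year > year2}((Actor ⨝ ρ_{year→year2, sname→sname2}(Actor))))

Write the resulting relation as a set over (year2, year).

{(1980, 2000), (1980, 2001), (1980, 2010), (1984, 1985), (1984, 2001), (1984, 2022), (1985, 2001), (1985, 2022), (2000, 2001), (2000, 2010), (2001, 2010), (2001, 2022)}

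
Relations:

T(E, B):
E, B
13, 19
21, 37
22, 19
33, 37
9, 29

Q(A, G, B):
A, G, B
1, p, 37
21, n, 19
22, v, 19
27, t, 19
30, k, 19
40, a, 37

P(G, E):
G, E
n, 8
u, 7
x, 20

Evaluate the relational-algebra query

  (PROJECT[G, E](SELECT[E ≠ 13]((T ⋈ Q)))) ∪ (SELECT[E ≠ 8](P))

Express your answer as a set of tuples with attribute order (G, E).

Natural join on B: {(13, 19, 21, n), (13, 19, 22, v), (13, 19, 27, t), (13, 19, 30, k), (21, 37, 1, p), (21, 37, 40, a), (22, 19, 21, n), (22, 19, 22, v), (22, 19, 27, t), (22, 19, 30, k), (33, 37, 1, p), (33, 37, 40, a)}
Selection E ≠ 13: {(21, 37, 1, p), (21, 37, 40, a), (22, 19, 21, n), (22, 19, 22, v), (22, 19, 27, t), (22, 19, 30, k), (33, 37, 1, p), (33, 37, 40, a)}
π_{G, E} gives {(a, 21), (a, 33), (k, 22), (n, 22), (p, 21), (p, 33), (t, 22), (v, 22)}.
Selection E ≠ 8: {(u, 7), (x, 20)}
Union: {(a, 21), (a, 33), (k, 22), (n, 22), (p, 21), (p, 33), (t, 22), (v, 22)} with {(u, 7), (x, 20)} → {(a, 21), (a, 33), (k, 22), (n, 22), (p, 21), (p, 33), (t, 22), (u, 7), (v, 22), (x, 20)}

{(a, 21), (a, 33), (k, 22), (n, 22), (p, 21), (p, 33), (t, 22), (u, 7), (v, 22), (x, 20)}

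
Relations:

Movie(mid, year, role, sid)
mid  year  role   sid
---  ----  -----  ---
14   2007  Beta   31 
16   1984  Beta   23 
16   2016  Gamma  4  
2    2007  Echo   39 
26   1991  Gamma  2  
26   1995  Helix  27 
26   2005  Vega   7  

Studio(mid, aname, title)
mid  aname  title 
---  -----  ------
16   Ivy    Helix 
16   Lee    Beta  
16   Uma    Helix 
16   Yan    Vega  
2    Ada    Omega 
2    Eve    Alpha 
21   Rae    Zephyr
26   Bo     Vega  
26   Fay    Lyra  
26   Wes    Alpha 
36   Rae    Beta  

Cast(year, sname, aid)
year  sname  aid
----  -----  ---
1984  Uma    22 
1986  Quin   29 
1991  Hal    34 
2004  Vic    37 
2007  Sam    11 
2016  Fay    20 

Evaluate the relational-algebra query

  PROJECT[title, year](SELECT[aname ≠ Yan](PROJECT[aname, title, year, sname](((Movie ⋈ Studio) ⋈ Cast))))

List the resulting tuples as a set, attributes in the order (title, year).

{(Alpha, 1991), (Alpha, 2007), (Beta, 1984), (Beta, 2016), (Helix, 1984), (Helix, 2016), (Lyra, 1991), (Omega, 2007), (Vega, 1991)}

Natural join on mid: {(16, 1984, Beta, 23, Ivy, Helix), (16, 1984, Beta, 23, Lee, Beta), (16, 1984, Beta, 23, Uma, Helix), (16, 1984, Beta, 23, Yan, Vega), (16, 2016, Gamma, 4, Ivy, Helix), (16, 2016, Gamma, 4, Lee, Beta), (16, 2016, Gamma, 4, Uma, Helix), (16, 2016, Gamma, 4, Yan, Vega), (2, 2007, Echo, 39, Ada, Omega), (2, 2007, Echo, 39, Eve, Alpha), (26, 1991, Gamma, 2, Bo, Vega), (26, 1991, Gamma, 2, Fay, Lyra), (26, 1991, Gamma, 2, Wes, Alpha), (26, 1995, Helix, 27, Bo, Vega), (26, 1995, Helix, 27, Fay, Lyra), (26, 1995, Helix, 27, Wes, Alpha), (26, 2005, Vega, 7, Bo, Vega), (26, 2005, Vega, 7, Fay, Lyra), (26, 2005, Vega, 7, Wes, Alpha)}
Natural join on year: {(16, 1984, Beta, 23, Ivy, Helix, Uma, 22), (16, 1984, Beta, 23, Lee, Beta, Uma, 22), (16, 1984, Beta, 23, Uma, Helix, Uma, 22), (16, 1984, Beta, 23, Yan, Vega, Uma, 22), (16, 2016, Gamma, 4, Ivy, Helix, Fay, 20), (16, 2016, Gamma, 4, Lee, Beta, Fay, 20), (16, 2016, Gamma, 4, Uma, Helix, Fay, 20), (16, 2016, Gamma, 4, Yan, Vega, Fay, 20), (2, 2007, Echo, 39, Ada, Omega, Sam, 11), (2, 2007, Echo, 39, Eve, Alpha, Sam, 11), (26, 1991, Gamma, 2, Bo, Vega, Hal, 34), (26, 1991, Gamma, 2, Fay, Lyra, Hal, 34), (26, 1991, Gamma, 2, Wes, Alpha, Hal, 34)}
Keep only column(s) aname, title, year, sname: {(Ada, Omega, 2007, Sam), (Bo, Vega, 1991, Hal), (Eve, Alpha, 2007, Sam), (Fay, Lyra, 1991, Hal), (Ivy, Helix, 1984, Uma), (Ivy, Helix, 2016, Fay), (Lee, Beta, 1984, Uma), (Lee, Beta, 2016, Fay), (Uma, Helix, 1984, Uma), (Uma, Helix, 2016, Fay), (Wes, Alpha, 1991, Hal), (Yan, Vega, 1984, Uma), (Yan, Vega, 2016, Fay)}
Apply σ_{aname ≠ Yan}; surviving tuples: {(Ada, Omega, 2007, Sam), (Bo, Vega, 1991, Hal), (Eve, Alpha, 2007, Sam), (Fay, Lyra, 1991, Hal), (Ivy, Helix, 1984, Uma), (Ivy, Helix, 2016, Fay), (Lee, Beta, 1984, Uma), (Lee, Beta, 2016, Fay), (Uma, Helix, 1984, Uma), (Uma, Helix, 2016, Fay), (Wes, Alpha, 1991, Hal)}
Keep only column(s) title, year (2 duplicate(s) eliminated): {(Alpha, 1991), (Alpha, 2007), (Beta, 1984), (Beta, 2016), (Helix, 1984), (Helix, 2016), (Lyra, 1991), (Omega, 2007), (Vega, 1991)}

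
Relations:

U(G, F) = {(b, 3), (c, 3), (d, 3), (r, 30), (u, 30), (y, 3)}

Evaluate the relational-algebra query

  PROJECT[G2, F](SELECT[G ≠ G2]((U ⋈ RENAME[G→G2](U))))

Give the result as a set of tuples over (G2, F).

ρ[G→G2]: schema becomes (G2, F); tuples unchanged.
Joining U and RENAME[G→G2](U) on F yields {(b, 3, b), (b, 3, c), (b, 3, d), (b, 3, y), (c, 3, b), (c, 3, c), (c, 3, d), (c, 3, y), (d, 3, b), (d, 3, c), (d, 3, d), (d, 3, y), (r, 30, r), (r, 30, u), (u, 30, r), (u, 30, u), (y, 3, b), (y, 3, c), (y, 3, d), (y, 3, y)}.
σ[G ≠ G2]: keep tuples satisfying G ≠ G2 → {(b, 3, c), (b, 3, d), (b, 3, y), (c, 3, b), (c, 3, d), (c, 3, y), (d, 3, b), (d, 3, c), (d, 3, y), (r, 30, u), (u, 30, r), (y, 3, b), (y, 3, c), (y, 3, d)}
π[G2, F]: project onto (G2, F) (8 duplicate(s) eliminated) → {(b, 3), (c, 3), (d, 3), (r, 30), (u, 30), (y, 3)}

{(b, 3), (c, 3), (d, 3), (r, 30), (u, 30), (y, 3)}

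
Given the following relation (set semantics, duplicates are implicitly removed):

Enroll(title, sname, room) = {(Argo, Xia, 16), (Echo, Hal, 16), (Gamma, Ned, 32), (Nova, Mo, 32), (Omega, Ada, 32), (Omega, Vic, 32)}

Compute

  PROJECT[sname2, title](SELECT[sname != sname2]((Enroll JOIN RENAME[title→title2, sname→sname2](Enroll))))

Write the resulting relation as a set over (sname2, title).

ρ[title→title2, sname→sname2]: schema becomes (title2, sname2, room); tuples unchanged.
Enroll ⋈ RENAME[title→title2, sname→sname2](Enroll) (natural join on room): {(Argo, Xia, 16, Argo, Xia), (Argo, Xia, 16, Echo, Hal), (Echo, Hal, 16, Argo, Xia), (Echo, Hal, 16, Echo, Hal), (Gamma, Ned, 32, Gamma, Ned), (Gamma, Ned, 32, Nova, Mo), (Gamma, Ned, 32, Omega, Ada), (Gamma, Ned, 32, Omega, Vic), (Nova, Mo, 32, Gamma, Ned), (Nova, Mo, 32, Nova, Mo), (Nova, Mo, 32, Omega, Ada), (Nova, Mo, 32, Omega, Vic), (Omega, Ada, 32, Gamma, Ned), (Omega, Ada, 32, Nova, Mo), (Omega, Ada, 32, Omega, Ada), (Omega, Ada, 32, Omega, Vic), (Omega, Vic, 32, Gamma, Ned), (Omega, Vic, 32, Nova, Mo), (Omega, Vic, 32, Omega, Ada), (Omega, Vic, 32, Omega, Vic)}
σ[sname != sname2]: keep tuples satisfying sname != sname2 → {(Argo, Xia, 16, Echo, Hal), (Echo, Hal, 16, Argo, Xia), (Gamma, Ned, 32, Nova, Mo), (Gamma, Ned, 32, Omega, Ada), (Gamma, Ned, 32, Omega, Vic), (Nova, Mo, 32, Gamma, Ned), (Nova, Mo, 32, Omega, Ada), (Nova, Mo, 32, Omega, Vic), (Omega, Ada, 32, Gamma, Ned), (Omega, Ada, 32, Nova, Mo), (Omega, Ada, 32, Omega, Vic), (Omega, Vic, 32, Gamma, Ned), (Omega, Vic, 32, Nova, Mo), (Omega, Vic, 32, Omega, Ada)}
Projecting to sname2, title (2 duplicate(s) eliminated): {(Ada, Gamma), (Ada, Nova), (Ada, Omega), (Hal, Argo), (Mo, Gamma), (Mo, Omega), (Ned, Nova), (Ned, Omega), (Vic, Gamma), (Vic, Nova), (Vic, Omega), (Xia, Echo)}

{(Ada, Gamma), (Ada, Nova), (Ada, Omega), (Hal, Argo), (Mo, Gamma), (Mo, Omega), (Ned, Nova), (Ned, Omega), (Vic, Gamma), (Vic, Nova), (Vic, Omega), (Xia, Echo)}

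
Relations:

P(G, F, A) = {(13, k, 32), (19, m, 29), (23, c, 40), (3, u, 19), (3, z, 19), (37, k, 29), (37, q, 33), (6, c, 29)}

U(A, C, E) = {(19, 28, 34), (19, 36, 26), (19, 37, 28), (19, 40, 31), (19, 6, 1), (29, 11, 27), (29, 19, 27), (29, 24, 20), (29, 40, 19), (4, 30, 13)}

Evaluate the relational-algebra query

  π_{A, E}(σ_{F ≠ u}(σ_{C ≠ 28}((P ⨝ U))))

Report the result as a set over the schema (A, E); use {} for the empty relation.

{(19, 1), (19, 26), (19, 28), (19, 31), (29, 19), (29, 20), (29, 27)}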